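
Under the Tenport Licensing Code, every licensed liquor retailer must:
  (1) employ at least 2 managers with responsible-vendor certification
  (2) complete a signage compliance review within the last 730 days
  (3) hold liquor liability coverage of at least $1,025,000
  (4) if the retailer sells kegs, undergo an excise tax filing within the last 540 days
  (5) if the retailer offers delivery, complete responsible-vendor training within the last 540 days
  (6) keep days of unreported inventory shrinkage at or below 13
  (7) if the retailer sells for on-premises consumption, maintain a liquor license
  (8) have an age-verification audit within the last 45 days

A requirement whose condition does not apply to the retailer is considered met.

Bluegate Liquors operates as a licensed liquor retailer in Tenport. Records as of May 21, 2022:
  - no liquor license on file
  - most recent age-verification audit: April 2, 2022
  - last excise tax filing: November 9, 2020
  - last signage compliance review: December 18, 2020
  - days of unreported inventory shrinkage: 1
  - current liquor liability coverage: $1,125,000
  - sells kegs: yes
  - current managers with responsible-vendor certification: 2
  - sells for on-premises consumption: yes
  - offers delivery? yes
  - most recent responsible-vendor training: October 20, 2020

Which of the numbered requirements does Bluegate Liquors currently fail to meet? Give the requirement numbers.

1. managers with responsible-vendor certification 2 ≥ 2 → met
2. signage compliance review 519 days ago vs limit 730 → met
3. liquor liability coverage $1,125,000 ≥ $1,025,000 → met
4. condition 'sells kegs' holds; excise tax filing 558 days ago vs limit 540 → not met
5. condition 'offers delivery' holds; responsible-vendor training 578 days ago vs limit 540 → not met
6. days of unreported inventory shrinkage 1 ≤ 13 → met
7. condition 'sells for on-premises consumption' holds; liquor license absent → not met
8. age-verification audit 49 days ago vs limit 45 → not met
Not met: 4, 5, 7, 8

4, 5, 7, 8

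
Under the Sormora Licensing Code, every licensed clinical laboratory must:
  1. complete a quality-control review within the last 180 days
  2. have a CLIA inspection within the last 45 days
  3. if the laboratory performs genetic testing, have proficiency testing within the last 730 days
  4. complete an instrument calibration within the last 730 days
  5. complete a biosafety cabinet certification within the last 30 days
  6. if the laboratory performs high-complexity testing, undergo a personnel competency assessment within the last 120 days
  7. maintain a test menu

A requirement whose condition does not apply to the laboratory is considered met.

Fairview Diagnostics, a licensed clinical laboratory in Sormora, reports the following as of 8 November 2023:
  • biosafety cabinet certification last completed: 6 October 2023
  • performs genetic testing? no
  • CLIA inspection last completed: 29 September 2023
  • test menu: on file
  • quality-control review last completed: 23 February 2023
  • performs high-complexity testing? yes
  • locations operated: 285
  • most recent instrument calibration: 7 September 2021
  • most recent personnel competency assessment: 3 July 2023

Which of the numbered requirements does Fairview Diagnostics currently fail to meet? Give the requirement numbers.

1, 4, 5, 6

1. quality-control review 258 days ago vs limit 180 → not met
2. CLIA inspection 40 days ago vs limit 45 → met
3. condition 'performs genetic testing' does not hold → requirement n/a → met
4. instrument calibration 792 days ago vs limit 730 → not met
5. biosafety cabinet certification 33 days ago vs limit 30 → not met
6. condition 'performs high-complexity testing' holds; personnel competency assessment 128 days ago vs limit 120 → not met
7. test menu present → met
Not met: 1, 4, 5, 6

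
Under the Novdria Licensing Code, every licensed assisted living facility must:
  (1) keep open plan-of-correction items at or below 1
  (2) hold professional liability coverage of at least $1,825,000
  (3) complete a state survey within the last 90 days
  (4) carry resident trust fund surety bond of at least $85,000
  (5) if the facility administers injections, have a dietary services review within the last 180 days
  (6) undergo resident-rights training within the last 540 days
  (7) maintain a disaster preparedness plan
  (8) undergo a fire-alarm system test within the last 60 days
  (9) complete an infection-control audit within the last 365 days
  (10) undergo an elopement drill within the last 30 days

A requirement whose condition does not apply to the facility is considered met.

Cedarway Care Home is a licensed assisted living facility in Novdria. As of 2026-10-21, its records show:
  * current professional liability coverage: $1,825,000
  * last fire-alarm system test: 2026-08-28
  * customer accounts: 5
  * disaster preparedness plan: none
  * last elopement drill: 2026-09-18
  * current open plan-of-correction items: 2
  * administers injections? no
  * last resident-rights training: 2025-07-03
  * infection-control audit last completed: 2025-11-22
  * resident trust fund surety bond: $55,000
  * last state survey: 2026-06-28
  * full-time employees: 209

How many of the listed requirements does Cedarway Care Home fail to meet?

5

1. open plan-of-correction items 2 > 1 → not met
2. professional liability coverage $1,825,000 ≥ $1,825,000 → met
3. state survey 115 days ago vs limit 90 → not met
4. resident trust fund surety bond $55,000 < $85,000 → not met
5. condition 'administers injections' does not hold → requirement n/a → met
6. resident-rights training 475 days ago vs limit 540 → met
7. disaster preparedness plan absent → not met
8. fire-alarm system test 54 days ago vs limit 60 → met
9. infection-control audit 333 days ago vs limit 365 → met
10. elopement drill 33 days ago vs limit 30 → not met
Not met: 5 of 10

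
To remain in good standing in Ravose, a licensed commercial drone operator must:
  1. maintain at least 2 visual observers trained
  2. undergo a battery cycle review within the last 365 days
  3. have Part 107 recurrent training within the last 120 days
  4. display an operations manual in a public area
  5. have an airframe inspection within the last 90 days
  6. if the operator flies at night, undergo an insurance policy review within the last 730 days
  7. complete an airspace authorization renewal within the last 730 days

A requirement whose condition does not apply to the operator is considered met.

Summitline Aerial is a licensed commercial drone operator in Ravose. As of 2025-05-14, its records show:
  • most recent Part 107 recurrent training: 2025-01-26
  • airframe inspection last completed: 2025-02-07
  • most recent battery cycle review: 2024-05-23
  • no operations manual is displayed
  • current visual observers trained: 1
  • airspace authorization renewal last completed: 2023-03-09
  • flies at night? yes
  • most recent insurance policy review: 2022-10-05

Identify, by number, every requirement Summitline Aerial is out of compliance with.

1, 4, 5, 6, 7

1. visual observers trained 1 < 2 → not met
2. battery cycle review 356 days ago vs limit 365 → met
3. Part 107 recurrent training 108 days ago vs limit 120 → met
4. operations manual absent → not met
5. airframe inspection 96 days ago vs limit 90 → not met
6. condition 'flies at night' holds; insurance policy review 952 days ago vs limit 730 → not met
7. airspace authorization renewal 797 days ago vs limit 730 → not met
Not met: 1, 4, 5, 6, 7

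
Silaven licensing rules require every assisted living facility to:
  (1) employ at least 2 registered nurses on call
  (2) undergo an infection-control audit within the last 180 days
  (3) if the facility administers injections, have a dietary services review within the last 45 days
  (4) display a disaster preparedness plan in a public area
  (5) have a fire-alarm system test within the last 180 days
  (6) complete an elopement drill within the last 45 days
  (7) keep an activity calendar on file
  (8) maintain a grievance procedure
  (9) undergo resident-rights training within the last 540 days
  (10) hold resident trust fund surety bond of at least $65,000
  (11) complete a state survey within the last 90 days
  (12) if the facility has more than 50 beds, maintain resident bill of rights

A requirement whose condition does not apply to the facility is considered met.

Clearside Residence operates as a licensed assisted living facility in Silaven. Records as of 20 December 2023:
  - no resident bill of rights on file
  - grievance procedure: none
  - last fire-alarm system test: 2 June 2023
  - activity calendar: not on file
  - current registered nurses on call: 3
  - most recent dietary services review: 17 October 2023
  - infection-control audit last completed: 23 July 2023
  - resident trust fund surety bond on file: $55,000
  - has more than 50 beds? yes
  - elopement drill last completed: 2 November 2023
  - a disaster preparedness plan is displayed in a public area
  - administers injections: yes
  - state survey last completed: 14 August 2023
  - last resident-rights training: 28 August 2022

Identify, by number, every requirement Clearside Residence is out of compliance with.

1. registered nurses on call 3 ≥ 2 → met
2. infection-control audit 150 days ago vs limit 180 → met
3. condition 'administers injections' holds; dietary services review 64 days ago vs limit 45 → not met
4. disaster preparedness plan present → met
5. fire-alarm system test 201 days ago vs limit 180 → not met
6. elopement drill 48 days ago vs limit 45 → not met
7. activity calendar absent → not met
8. grievance procedure absent → not met
9. resident-rights training 479 days ago vs limit 540 → met
10. resident trust fund surety bond $55,000 < $65,000 → not met
11. state survey 128 days ago vs limit 90 → not met
12. condition 'has more than 50 beds' holds; resident bill of rights absent → not met
Not met: 3, 5, 6, 7, 8, 10, 11, 12

3, 5, 6, 7, 8, 10, 11, 12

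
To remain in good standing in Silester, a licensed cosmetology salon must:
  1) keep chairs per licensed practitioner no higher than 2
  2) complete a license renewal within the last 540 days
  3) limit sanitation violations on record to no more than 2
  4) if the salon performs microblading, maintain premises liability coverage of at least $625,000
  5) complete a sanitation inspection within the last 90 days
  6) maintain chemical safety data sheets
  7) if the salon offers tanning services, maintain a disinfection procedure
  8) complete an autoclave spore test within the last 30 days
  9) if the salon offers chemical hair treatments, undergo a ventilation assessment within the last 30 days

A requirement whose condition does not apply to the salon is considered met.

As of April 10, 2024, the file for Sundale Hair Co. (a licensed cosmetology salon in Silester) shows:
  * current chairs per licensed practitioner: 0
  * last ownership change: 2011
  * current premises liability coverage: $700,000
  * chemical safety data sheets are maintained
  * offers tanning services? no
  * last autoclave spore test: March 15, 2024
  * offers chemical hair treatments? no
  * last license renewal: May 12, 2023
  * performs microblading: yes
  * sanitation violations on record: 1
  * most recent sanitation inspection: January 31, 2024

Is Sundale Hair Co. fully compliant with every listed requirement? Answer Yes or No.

Yes

1. chairs per licensed practitioner 0 ≤ 2 → met
2. license renewal 334 days ago vs limit 540 → met
3. sanitation violations on record 1 ≤ 2 → met
4. condition 'performs microblading' holds; premises liability coverage $700,000 ≥ $625,000 → met
5. sanitation inspection 70 days ago vs limit 90 → met
6. chemical safety data sheets present → met
7. condition 'offers tanning services' does not hold → requirement n/a → met
8. autoclave spore test 26 days ago vs limit 30 → met
9. condition 'offers chemical hair treatments' does not hold → requirement n/a → met
All met.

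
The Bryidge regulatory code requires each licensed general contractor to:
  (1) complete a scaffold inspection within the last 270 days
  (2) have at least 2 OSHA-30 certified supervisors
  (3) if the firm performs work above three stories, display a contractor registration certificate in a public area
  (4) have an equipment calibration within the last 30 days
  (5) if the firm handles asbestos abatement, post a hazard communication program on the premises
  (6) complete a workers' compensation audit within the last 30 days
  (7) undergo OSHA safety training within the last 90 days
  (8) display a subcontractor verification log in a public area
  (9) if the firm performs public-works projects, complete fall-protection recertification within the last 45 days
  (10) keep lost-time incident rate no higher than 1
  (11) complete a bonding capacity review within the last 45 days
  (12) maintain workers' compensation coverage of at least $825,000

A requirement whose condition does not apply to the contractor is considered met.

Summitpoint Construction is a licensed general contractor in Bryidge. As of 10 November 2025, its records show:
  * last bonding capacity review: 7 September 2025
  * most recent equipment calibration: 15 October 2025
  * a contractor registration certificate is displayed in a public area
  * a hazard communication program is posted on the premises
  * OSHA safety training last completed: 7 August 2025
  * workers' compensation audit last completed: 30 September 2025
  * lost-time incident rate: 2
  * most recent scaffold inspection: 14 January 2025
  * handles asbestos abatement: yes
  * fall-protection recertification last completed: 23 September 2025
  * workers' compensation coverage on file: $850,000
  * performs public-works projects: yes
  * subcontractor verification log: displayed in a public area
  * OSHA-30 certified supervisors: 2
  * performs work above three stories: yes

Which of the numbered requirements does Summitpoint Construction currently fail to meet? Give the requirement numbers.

1, 6, 7, 9, 10, 11

1. scaffold inspection 300 days ago vs limit 270 → not met
2. OSHA-30 certified supervisors 2 ≥ 2 → met
3. condition 'performs work above three stories' holds; contractor registration certificate present → met
4. equipment calibration 26 days ago vs limit 30 → met
5. condition 'handles asbestos abatement' holds; hazard communication program present → met
6. workers' compensation audit 41 days ago vs limit 30 → not met
7. OSHA safety training 95 days ago vs limit 90 → not met
8. subcontractor verification log present → met
9. condition 'performs public-works projects' holds; fall-protection recertification 48 days ago vs limit 45 → not met
10. lost-time incident rate 2 > 1 → not met
11. bonding capacity review 64 days ago vs limit 45 → not met
12. workers' compensation coverage $850,000 ≥ $825,000 → met
Not met: 1, 6, 7, 9, 10, 11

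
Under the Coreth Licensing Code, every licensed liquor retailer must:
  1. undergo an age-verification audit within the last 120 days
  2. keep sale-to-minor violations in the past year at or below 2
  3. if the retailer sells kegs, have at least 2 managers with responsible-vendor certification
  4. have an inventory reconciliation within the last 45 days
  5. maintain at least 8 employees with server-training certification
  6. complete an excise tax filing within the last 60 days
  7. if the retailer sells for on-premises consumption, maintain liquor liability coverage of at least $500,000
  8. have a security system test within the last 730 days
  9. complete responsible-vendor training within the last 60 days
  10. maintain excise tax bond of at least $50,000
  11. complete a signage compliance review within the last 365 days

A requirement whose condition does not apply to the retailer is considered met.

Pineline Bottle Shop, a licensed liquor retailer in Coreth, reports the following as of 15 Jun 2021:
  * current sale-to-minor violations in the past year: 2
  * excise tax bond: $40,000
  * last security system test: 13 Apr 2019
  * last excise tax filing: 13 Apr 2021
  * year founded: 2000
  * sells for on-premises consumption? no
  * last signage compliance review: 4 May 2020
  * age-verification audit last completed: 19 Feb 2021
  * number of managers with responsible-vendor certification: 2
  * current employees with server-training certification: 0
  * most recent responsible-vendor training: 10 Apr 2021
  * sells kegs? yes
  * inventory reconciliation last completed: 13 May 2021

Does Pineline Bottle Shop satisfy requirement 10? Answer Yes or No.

10. excise tax bond $40,000 < $50,000 → not met

No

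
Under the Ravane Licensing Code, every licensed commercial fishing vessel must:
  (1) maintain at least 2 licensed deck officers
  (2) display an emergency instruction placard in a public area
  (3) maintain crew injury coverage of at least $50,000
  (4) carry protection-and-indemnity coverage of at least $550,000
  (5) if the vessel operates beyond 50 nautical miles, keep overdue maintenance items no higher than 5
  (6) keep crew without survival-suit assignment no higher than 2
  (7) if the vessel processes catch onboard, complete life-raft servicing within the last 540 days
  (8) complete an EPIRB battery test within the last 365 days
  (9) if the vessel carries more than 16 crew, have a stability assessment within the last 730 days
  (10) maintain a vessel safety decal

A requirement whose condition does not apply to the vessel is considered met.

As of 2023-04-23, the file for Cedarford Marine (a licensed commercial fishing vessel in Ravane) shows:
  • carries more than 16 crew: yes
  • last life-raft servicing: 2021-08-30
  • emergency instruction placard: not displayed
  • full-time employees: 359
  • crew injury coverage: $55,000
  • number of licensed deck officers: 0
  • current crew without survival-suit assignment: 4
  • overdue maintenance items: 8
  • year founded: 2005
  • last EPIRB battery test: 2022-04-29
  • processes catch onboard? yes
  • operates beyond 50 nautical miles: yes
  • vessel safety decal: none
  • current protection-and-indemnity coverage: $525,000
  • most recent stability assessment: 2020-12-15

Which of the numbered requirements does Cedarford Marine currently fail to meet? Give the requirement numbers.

1, 2, 4, 5, 6, 7, 9, 10

1. licensed deck officers 0 < 2 → not met
2. emergency instruction placard absent → not met
3. crew injury coverage $55,000 ≥ $50,000 → met
4. protection-and-indemnity coverage $525,000 < $550,000 → not met
5. condition 'operates beyond 50 nautical miles' holds; overdue maintenance items 8 > 5 → not met
6. crew without survival-suit assignment 4 > 2 → not met
7. condition 'processes catch onboard' holds; life-raft servicing 601 days ago vs limit 540 → not met
8. EPIRB battery test 359 days ago vs limit 365 → met
9. condition 'carries more than 16 crew' holds; stability assessment 859 days ago vs limit 730 → not met
10. vessel safety decal absent → not met
Not met: 1, 2, 4, 5, 6, 7, 9, 10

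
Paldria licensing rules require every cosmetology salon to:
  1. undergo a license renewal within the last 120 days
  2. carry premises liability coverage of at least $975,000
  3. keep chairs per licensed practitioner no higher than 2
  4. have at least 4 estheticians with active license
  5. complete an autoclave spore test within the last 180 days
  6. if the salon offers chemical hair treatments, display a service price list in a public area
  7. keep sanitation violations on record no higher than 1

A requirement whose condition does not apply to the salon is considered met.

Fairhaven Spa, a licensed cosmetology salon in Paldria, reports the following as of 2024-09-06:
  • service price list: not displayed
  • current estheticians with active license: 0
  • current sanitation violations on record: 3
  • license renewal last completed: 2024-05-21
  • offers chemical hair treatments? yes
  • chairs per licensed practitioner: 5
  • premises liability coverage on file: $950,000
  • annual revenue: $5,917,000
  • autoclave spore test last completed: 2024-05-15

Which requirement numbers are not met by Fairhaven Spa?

2, 3, 4, 6, 7

1. license renewal 108 days ago vs limit 120 → met
2. premises liability coverage $950,000 < $975,000 → not met
3. chairs per licensed practitioner 5 > 2 → not met
4. estheticians with active license 0 < 4 → not met
5. autoclave spore test 114 days ago vs limit 180 → met
6. condition 'offers chemical hair treatments' holds; service price list absent → not met
7. sanitation violations on record 3 > 1 → not met
Not met: 2, 3, 4, 6, 7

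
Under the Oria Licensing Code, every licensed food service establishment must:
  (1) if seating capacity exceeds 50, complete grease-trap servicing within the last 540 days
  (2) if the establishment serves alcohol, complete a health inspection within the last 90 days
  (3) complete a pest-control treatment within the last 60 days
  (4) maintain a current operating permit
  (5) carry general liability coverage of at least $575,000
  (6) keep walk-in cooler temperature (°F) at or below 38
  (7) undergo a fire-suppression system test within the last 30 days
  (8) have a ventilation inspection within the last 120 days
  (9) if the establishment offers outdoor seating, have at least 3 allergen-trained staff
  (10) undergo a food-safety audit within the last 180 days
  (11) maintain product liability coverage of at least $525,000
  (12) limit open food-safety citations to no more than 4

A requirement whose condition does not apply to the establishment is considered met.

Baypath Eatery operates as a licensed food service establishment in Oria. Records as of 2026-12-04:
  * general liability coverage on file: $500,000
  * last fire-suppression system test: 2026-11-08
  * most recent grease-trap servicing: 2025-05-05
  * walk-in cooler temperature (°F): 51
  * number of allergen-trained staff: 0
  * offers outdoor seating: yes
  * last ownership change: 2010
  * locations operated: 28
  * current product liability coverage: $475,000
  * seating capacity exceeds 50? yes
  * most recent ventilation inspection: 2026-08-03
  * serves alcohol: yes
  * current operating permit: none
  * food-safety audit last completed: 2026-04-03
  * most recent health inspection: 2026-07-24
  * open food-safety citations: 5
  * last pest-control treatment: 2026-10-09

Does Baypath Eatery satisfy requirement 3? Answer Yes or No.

Yes

3. pest-control treatment 56 days ago vs limit 60 → met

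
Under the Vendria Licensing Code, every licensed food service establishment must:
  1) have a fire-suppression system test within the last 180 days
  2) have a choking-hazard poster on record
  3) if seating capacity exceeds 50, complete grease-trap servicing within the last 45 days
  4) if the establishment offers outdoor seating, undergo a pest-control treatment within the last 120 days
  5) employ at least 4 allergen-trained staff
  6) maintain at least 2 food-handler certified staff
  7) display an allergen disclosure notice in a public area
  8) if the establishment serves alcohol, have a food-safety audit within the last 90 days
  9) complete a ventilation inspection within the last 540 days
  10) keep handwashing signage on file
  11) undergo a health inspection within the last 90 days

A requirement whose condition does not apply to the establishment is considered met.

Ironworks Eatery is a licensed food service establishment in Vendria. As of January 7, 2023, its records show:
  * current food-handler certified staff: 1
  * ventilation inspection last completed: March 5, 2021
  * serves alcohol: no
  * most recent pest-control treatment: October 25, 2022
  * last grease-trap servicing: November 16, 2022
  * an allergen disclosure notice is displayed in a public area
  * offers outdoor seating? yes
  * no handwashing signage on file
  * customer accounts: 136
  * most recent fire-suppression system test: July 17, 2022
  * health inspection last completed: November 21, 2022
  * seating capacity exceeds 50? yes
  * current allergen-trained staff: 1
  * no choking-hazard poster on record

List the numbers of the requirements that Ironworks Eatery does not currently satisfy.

2, 3, 5, 6, 9, 10

1. fire-suppression system test 174 days ago vs limit 180 → met
2. choking-hazard poster absent → not met
3. condition 'seating capacity exceeds 50' holds; grease-trap servicing 52 days ago vs limit 45 → not met
4. condition 'offers outdoor seating' holds; pest-control treatment 74 days ago vs limit 120 → met
5. allergen-trained staff 1 < 4 → not met
6. food-handler certified staff 1 < 2 → not met
7. allergen disclosure notice present → met
8. condition 'serves alcohol' does not hold → requirement n/a → met
9. ventilation inspection 673 days ago vs limit 540 → not met
10. handwashing signage absent → not met
11. health inspection 47 days ago vs limit 90 → met
Not met: 2, 3, 5, 6, 9, 10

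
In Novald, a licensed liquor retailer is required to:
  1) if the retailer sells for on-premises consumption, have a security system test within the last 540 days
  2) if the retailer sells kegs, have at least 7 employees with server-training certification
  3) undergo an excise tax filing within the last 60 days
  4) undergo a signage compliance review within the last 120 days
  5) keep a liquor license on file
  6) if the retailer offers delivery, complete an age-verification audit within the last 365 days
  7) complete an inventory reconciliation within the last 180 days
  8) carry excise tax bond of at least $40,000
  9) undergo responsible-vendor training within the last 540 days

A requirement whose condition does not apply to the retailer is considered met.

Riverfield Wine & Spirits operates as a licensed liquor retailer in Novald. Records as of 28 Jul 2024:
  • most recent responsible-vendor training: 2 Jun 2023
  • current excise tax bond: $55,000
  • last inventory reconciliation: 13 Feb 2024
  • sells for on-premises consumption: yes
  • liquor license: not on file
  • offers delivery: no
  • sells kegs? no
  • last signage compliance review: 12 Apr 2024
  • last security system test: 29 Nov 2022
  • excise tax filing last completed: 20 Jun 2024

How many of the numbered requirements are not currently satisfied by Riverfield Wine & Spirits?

2

1. condition 'sells for on-premises consumption' holds; security system test 607 days ago vs limit 540 → not met
2. condition 'sells kegs' does not hold → requirement n/a → met
3. excise tax filing 38 days ago vs limit 60 → met
4. signage compliance review 107 days ago vs limit 120 → met
5. liquor license absent → not met
6. condition 'offers delivery' does not hold → requirement n/a → met
7. inventory reconciliation 166 days ago vs limit 180 → met
8. excise tax bond $55,000 ≥ $40,000 → met
9. responsible-vendor training 422 days ago vs limit 540 → met
Not met: 2 of 9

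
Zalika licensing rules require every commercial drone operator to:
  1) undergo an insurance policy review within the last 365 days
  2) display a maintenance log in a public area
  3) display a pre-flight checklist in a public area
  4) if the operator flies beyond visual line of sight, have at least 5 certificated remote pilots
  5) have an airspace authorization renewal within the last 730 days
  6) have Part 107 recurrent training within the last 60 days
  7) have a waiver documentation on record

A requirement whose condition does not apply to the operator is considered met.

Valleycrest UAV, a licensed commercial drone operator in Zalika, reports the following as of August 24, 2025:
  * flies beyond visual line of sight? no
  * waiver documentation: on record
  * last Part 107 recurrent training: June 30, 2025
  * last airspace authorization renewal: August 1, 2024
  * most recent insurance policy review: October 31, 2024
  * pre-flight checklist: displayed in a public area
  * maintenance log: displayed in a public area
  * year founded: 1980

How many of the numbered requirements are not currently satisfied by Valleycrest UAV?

0

1. insurance policy review 297 days ago vs limit 365 → met
2. maintenance log present → met
3. pre-flight checklist present → met
4. condition 'flies beyond visual line of sight' does not hold → requirement n/a → met
5. airspace authorization renewal 388 days ago vs limit 730 → met
6. Part 107 recurrent training 55 days ago vs limit 60 → met
7. waiver documentation present → met
Not met: 0 of 7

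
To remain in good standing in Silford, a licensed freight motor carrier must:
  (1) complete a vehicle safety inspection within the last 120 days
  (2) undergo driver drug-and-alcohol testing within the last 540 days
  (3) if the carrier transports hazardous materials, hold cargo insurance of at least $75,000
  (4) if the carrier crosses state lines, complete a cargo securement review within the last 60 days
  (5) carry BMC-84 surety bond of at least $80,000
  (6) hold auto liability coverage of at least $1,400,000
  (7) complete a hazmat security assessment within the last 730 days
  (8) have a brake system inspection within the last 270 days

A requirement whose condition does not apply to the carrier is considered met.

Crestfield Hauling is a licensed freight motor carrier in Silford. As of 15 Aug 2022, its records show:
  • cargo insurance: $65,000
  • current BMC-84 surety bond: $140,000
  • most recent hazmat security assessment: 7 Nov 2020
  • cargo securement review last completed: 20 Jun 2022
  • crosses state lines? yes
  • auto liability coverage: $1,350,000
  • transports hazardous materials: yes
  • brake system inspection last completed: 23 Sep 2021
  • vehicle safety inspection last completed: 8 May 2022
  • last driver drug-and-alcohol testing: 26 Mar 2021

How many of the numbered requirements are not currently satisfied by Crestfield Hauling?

3

1. vehicle safety inspection 99 days ago vs limit 120 → met
2. driver drug-and-alcohol testing 507 days ago vs limit 540 → met
3. condition 'transports hazardous materials' holds; cargo insurance $65,000 < $75,000 → not met
4. condition 'crosses state lines' holds; cargo securement review 56 days ago vs limit 60 → met
5. BMC-84 surety bond $140,000 ≥ $80,000 → met
6. auto liability coverage $1,350,000 < $1,400,000 → not met
7. hazmat security assessment 646 days ago vs limit 730 → met
8. brake system inspection 326 days ago vs limit 270 → not met
Not met: 3 of 8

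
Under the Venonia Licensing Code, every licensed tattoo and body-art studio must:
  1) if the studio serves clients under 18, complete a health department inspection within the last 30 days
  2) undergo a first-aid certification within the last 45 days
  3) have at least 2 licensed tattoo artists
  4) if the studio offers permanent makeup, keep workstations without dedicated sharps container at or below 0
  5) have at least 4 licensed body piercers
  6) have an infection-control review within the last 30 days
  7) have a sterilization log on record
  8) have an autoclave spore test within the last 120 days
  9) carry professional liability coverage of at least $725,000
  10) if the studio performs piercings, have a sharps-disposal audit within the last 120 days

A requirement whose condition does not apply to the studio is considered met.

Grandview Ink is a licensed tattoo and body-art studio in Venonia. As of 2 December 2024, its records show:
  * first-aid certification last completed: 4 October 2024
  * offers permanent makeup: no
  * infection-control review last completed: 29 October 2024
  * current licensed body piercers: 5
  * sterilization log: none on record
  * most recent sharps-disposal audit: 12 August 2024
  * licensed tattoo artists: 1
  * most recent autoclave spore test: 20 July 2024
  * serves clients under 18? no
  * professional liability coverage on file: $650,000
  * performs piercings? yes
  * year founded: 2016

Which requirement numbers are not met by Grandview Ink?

1. condition 'serves clients under 18' does not hold → requirement n/a → met
2. first-aid certification 59 days ago vs limit 45 → not met
3. licensed tattoo artists 1 < 2 → not met
4. condition 'offers permanent makeup' does not hold → requirement n/a → met
5. licensed body piercers 5 ≥ 4 → met
6. infection-control review 34 days ago vs limit 30 → not met
7. sterilization log absent → not met
8. autoclave spore test 135 days ago vs limit 120 → not met
9. professional liability coverage $650,000 < $725,000 → not met
10. condition 'performs piercings' holds; sharps-disposal audit 112 days ago vs limit 120 → met
Not met: 2, 3, 6, 7, 8, 9

2, 3, 6, 7, 8, 9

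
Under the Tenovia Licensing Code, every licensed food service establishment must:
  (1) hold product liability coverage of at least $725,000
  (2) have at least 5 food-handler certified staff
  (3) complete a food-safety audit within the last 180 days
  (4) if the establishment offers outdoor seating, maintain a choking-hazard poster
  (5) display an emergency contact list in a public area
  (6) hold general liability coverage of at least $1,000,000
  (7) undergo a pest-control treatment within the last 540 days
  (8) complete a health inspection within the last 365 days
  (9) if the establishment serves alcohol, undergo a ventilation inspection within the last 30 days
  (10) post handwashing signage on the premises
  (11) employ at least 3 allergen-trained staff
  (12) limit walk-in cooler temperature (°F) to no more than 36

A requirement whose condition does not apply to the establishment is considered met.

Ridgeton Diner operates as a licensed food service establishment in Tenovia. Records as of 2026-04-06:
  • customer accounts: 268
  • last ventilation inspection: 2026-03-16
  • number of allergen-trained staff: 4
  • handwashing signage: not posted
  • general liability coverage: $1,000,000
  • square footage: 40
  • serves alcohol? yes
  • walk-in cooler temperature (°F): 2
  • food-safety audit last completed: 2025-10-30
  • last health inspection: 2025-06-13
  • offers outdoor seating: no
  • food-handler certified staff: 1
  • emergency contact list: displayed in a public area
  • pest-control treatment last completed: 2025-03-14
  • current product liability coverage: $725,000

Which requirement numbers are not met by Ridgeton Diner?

2, 10

1. product liability coverage $725,000 ≥ $725,000 → met
2. food-handler certified staff 1 < 5 → not met
3. food-safety audit 158 days ago vs limit 180 → met
4. condition 'offers outdoor seating' does not hold → requirement n/a → met
5. emergency contact list present → met
6. general liability coverage $1,000,000 ≥ $1,000,000 → met
7. pest-control treatment 388 days ago vs limit 540 → met
8. health inspection 297 days ago vs limit 365 → met
9. condition 'serves alcohol' holds; ventilation inspection 21 days ago vs limit 30 → met
10. handwashing signage absent → not met
11. allergen-trained staff 4 ≥ 3 → met
12. walk-in cooler temperature (°F) 2 ≤ 36 → met
Not met: 2, 10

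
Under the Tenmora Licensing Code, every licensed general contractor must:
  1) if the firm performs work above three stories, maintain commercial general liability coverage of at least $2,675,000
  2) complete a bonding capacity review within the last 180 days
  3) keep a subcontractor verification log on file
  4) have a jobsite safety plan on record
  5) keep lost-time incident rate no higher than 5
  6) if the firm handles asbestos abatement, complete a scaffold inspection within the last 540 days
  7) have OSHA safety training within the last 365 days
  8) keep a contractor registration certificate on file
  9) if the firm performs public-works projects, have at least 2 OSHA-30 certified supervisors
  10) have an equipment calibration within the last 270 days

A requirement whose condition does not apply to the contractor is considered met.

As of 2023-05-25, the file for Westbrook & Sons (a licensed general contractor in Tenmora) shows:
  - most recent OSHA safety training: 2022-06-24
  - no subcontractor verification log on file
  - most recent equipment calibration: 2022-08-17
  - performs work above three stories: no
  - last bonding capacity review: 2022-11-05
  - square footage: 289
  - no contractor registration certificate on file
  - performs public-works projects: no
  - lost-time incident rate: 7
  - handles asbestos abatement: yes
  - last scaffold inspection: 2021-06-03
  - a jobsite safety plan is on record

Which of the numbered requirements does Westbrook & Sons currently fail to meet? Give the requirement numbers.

2, 3, 5, 6, 8, 10

1. condition 'performs work above three stories' does not hold → requirement n/a → met
2. bonding capacity review 201 days ago vs limit 180 → not met
3. subcontractor verification log absent → not met
4. jobsite safety plan present → met
5. lost-time incident rate 7 > 5 → not met
6. condition 'handles asbestos abatement' holds; scaffold inspection 721 days ago vs limit 540 → not met
7. OSHA safety training 335 days ago vs limit 365 → met
8. contractor registration certificate absent → not met
9. condition 'performs public-works projects' does not hold → requirement n/a → met
10. equipment calibration 281 days ago vs limit 270 → not met
Not met: 2, 3, 5, 6, 8, 10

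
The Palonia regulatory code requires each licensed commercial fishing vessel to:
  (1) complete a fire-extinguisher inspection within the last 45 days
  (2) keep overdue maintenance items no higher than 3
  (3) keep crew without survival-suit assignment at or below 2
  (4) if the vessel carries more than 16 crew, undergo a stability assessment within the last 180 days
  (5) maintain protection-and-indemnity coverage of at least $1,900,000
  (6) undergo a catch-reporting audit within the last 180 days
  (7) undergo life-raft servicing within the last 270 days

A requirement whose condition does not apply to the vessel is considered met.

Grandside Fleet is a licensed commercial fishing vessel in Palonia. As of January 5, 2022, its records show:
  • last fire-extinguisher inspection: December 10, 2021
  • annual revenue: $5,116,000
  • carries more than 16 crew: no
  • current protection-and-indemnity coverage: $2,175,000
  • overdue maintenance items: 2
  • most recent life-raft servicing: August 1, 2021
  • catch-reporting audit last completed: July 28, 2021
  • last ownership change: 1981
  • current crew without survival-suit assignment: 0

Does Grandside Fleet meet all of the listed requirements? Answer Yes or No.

Yes

1. fire-extinguisher inspection 26 days ago vs limit 45 → met
2. overdue maintenance items 2 ≤ 3 → met
3. crew without survival-suit assignment 0 ≤ 2 → met
4. condition 'carries more than 16 crew' does not hold → requirement n/a → met
5. protection-and-indemnity coverage $2,175,000 ≥ $1,900,000 → met
6. catch-reporting audit 161 days ago vs limit 180 → met
7. life-raft servicing 157 days ago vs limit 270 → met
All met.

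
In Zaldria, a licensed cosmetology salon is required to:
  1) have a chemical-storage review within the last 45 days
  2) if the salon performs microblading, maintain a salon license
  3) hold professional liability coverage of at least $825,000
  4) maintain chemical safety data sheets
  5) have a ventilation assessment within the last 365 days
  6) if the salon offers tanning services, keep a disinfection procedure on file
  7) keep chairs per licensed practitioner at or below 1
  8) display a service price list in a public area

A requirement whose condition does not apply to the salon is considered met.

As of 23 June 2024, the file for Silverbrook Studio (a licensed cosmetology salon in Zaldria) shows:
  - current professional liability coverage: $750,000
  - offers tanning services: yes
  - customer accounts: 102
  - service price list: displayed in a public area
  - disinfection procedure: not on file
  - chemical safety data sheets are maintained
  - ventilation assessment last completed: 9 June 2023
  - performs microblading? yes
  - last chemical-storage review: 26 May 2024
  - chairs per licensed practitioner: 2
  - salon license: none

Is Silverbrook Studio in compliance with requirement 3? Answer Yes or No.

No

3. professional liability coverage $750,000 < $825,000 → not met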